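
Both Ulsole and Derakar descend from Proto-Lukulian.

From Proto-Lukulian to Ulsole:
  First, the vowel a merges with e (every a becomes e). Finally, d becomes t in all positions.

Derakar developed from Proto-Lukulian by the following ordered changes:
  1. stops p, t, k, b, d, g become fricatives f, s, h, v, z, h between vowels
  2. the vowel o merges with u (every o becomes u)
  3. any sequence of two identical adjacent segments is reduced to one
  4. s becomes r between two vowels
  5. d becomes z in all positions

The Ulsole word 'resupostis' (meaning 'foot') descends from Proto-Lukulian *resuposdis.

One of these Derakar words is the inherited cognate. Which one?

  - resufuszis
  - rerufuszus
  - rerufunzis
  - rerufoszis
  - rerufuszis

rerufuszis

Derakar: start from *resuposdis.
  rule 1 (intervocalic lenition): resuposdis → resufosdis
  rule 2 (vowel merger): resufosdis → resufusdis
  rule 3: no change — resufusdis
  rule 4 (rhotacism): resufusdis → rerufusdis
  rule 5 (unconditioned shift): rerufusdis → rerufuszis
  ⇒ Derakar rerufuszis
The other candidates each miss or misapply at least one Derakar change.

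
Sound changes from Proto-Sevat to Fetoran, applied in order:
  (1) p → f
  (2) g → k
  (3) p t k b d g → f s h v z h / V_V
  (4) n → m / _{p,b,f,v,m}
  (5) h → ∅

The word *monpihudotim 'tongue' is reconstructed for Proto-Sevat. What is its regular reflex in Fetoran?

momfiuzosim

Fetoran: *monpihudotim > monfihudotim > monfihuzosim > momfihuzosim > momfiuzosim  (by unconditioned shift, intervocalic lenition, nasal place assimilation, h-loss)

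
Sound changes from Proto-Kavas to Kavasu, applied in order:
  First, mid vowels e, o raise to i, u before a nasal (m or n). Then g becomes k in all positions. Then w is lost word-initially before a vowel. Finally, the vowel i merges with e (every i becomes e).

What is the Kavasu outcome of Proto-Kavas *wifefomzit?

efefumzet

Kavasu: *wifefomzit > wifefumzit > ifefumzit > efefumzet  (by pre-nasal raising, glide loss, vowel merger)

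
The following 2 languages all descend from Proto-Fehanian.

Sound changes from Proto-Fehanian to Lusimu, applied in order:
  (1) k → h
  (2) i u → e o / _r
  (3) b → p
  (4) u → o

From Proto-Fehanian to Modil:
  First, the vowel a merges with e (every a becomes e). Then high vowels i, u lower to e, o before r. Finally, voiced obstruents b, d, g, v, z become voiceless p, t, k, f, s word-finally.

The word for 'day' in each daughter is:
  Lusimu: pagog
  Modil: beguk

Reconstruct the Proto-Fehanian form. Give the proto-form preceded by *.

Position 1: Lusimu has p, Modil has b. Modil preserves b here (none of its changes turn any other segment into b), so the proto-segment is *b.
Position 2: Lusimu has a, Modil has e. Lusimu preserves a here (none of its changes turn any other segment into a), so the proto-segment is *a.
Verify the candidate proto-form against each daughter:
Lusimu: *bagug > pagug > pagog  (by unconditioned shift, vowel merger)
Modil: start from *bagug.
  rule 1 (vowel merger): bagug → begug
  rule 2: no change — begug
  rule 3 (final devoicing): begug → beguk
  ⇒ Modil beguk
No other proto-form is consistent with every reflex, so the reconstruction is *bagug.

*bagug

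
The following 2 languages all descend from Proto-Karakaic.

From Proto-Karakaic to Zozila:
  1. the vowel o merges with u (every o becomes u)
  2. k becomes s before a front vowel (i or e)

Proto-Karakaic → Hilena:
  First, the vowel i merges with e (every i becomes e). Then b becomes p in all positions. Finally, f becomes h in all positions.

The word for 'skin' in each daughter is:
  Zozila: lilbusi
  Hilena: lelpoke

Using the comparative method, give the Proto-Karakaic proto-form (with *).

*lilboki

Position 5: Zozila has u, Hilena has o. Hilena preserves o here (none of its changes turn any other segment into o), so the proto-segment is *o.
Position 6: Zozila has s, Hilena has k. Hilena preserves k here (none of its changes turn any other segment into k), so the proto-segment is *k.
Position 4: Zozila has b, Hilena has p. Zozila preserves b here (none of its changes turn any other segment into b), so the proto-segment is *b.
Verify the candidate proto-form against each daughter:
Zozila: *lilboki > lilbuki > lilbusi  (by vowel merger, palatalisation)
Hilena: start from *lilboki.
  rule 1 (vowel merger): lilboki → lelboke
  rule 2 (unconditioned shift): lelboke → lelpoke
  rule 3: no change — lelpoke
  ⇒ Hilena lelpoke
Only *lilboki yields all of Zozila lilbusi, Hilena lelpoke.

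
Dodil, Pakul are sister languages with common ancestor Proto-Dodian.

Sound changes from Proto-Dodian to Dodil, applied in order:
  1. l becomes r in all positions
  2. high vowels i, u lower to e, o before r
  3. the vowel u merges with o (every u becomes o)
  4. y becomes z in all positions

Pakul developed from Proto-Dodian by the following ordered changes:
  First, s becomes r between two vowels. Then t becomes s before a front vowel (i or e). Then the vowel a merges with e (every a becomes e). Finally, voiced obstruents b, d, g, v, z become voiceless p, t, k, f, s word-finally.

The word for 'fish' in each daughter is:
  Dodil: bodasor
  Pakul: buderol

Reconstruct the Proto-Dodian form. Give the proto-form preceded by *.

Position 4: Dodil has a, Pakul has e. Dodil preserves a here (none of its changes turn any other segment into a), so the proto-segment is *a.
Position 5: Dodil has s, Pakul has r. Dodil preserves s here (none of its changes turn any other segment into s), so the proto-segment is *s.
This points to *budasol. Verify forward in each daughter:
Dodil: *budasol
  budasol → budasor   [unconditioned shift]
  budasor (rule 2 does not apply)
  budasor → bodasor   [vowel merger]
  bodasor (rule 4 does not apply)
  giving Dodil bodasor.
Pakul: *budasol > budarol > buderol  (by rhotacism, vowel merger)
Only *budasol yields all of Dodil bodasor, Pakul buderol.

*budasol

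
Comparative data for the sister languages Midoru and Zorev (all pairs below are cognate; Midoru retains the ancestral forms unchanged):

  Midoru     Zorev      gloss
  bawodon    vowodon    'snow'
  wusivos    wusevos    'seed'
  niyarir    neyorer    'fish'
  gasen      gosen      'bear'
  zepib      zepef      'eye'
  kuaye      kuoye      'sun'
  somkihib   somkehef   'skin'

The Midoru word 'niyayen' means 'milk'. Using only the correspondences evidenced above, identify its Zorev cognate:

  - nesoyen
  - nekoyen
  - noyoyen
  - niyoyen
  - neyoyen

niyarir ~ neyorer, somkihib ~ somkehef — Midoru i corresponds to Zorev e after a consonant, before a consonant other than r, m, n, p, b, f, v.
bawodon ~ vowodon, gasen ~ gosen — Midoru a corresponds to Zorev o after a consonant, before a consonant other than r, m, n, p, b, f, v.
Applying these to Midoru 'niyayen':
  niyayen → neyayen   (i→e after a consonant, before a consonant other than r, m, n, p, b, f, v)
  neyayen → neyoyen   (a→o after a consonant, before a consonant other than r, m, n, p, b, f, v)
So the Zorev cognate is 'neyoyen'.

neyoyen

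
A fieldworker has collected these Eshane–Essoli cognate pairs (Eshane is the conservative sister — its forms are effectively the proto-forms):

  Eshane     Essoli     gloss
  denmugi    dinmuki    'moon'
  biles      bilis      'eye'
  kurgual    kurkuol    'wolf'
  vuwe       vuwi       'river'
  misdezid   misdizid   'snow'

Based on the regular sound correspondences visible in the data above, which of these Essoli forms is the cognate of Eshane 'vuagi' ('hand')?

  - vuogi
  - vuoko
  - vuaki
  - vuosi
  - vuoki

kurgual ~ kurkuol — Eshane a corresponds to Essoli o after a vowel, before a consonant other than r, m, n, p, b, f, v.
denmugi ~ dinmuki — Eshane g corresponds to Essoli k between vowels (before a front vowel).
Applying these to Eshane 'vuagi':
  vuagi → vuogi   (a→o after a vowel, before a consonant other than r, m, n, p, b, f, v)
  vuogi → vuoki   (g→k between vowels (before a front vowel))
So the Essoli cognate is 'vuoki'.

vuoki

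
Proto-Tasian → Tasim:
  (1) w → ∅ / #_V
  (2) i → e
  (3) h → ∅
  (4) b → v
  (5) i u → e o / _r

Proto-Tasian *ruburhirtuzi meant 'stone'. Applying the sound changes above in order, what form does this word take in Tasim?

Tasim: *ruburhirtuzi
  ruburhirtuzi (rule 1 does not apply)
  ruburhirtuzi → ruburhertuze   [vowel merger]
  ruburhertuze → ruburertuze   [h-loss]
  ruburertuze → ruvurertuze   [unconditioned shift]
  ruvurertuze → ruvorertuze   [pre-rhotic lowering]
  giving Tasim ruvorertuze.

ruvorertuze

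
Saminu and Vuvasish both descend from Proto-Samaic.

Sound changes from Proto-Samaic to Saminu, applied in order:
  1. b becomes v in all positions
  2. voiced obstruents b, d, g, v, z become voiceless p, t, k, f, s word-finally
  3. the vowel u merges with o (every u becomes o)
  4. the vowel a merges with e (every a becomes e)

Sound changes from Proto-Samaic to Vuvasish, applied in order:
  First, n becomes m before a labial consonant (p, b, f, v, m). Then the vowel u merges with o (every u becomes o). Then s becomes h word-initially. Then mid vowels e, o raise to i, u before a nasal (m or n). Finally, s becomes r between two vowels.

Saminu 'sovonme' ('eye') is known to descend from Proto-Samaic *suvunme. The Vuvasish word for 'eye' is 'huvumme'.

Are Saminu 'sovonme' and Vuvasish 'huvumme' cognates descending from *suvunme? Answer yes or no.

no

Derive the expected Vuvasish reflex of *suvunme:
Vuvasish: start from *suvunme.
  rule 1 (nasal place assimilation): suvunme → suvumme
  rule 2 (vowel merger): suvumme → sovomme
  rule 3 (debuccalisation): sovomme → hovomme
  rule 4 (pre-nasal raising): hovomme → hovumme
  rule 5: no change — hovumme
  ⇒ Vuvasish hovumme
The regular Vuvasish reflex would be 'hovumme', but the attested form is 'huvumme'. The correspondence is irregular, so they are not cognates (the Vuvasish form has a different source).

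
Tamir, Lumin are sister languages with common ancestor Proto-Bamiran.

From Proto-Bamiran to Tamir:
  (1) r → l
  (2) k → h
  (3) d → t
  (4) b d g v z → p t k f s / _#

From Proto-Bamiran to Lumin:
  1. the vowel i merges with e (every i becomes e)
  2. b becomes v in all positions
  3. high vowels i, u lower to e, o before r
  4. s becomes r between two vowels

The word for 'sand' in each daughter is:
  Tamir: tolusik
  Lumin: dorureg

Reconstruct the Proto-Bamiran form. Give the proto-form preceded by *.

*dorusig

Position 1: Tamir has t, Lumin has d. Lumin preserves d here (none of its changes turn any other segment into d), so the proto-segment is *d.
Position 7: Tamir has k, Lumin has g. Lumin preserves g here (none of its changes turn any other segment into g), so the proto-segment is *g.
Continuing position by position gives *dorusig; check it forward:
Tamir: *dorusig > dolusig > tolusig > tolusik  (by unconditioned shift, unconditioned shift, final devoicing)
Lumin: *dorusig > doruseg > dorureg  (by vowel merger, rhotacism)
Only *dorusig yields all of Tamir tolusik, Lumin dorureg.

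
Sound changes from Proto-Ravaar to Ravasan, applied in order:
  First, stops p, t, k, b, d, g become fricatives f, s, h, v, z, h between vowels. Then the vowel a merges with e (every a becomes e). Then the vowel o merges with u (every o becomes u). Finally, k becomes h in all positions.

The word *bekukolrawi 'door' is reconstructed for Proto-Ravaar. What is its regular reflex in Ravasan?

behuhulrewi

Ravasan: *bekukolrawi > behuholrawi > behuholrewi > behuhulrewi  (by intervocalic lenition, vowel merger, vowel merger)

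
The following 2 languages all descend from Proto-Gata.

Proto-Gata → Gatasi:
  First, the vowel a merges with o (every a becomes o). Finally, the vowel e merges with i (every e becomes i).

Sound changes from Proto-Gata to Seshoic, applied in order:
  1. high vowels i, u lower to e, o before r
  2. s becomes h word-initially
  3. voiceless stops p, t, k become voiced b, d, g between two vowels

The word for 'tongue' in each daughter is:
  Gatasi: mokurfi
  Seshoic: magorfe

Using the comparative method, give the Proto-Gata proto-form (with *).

*makurfe

Position 3: Gatasi has k, Seshoic has g. Gatasi preserves k here (none of its changes turn any other segment into k), so the proto-segment is *k.
Position 4: Gatasi has u, Seshoic has o. Gatasi preserves u here (none of its changes turn any other segment into u), so the proto-segment is *u.
Verify the candidate proto-form against each daughter:
Gatasi: *makurfe > mokurfe > mokurfi  (by vowel merger, vowel merger)
Seshoic: start from *makurfe.
  rule 1 (pre-rhotic lowering): makurfe → makorfe
  rule 2: no change — makorfe
  rule 3 (intervocalic voicing): makorfe → magorfe
  ⇒ Seshoic magorfe
Only *makurfe yields all of Gatasi mokurfi, Seshoic magorfe.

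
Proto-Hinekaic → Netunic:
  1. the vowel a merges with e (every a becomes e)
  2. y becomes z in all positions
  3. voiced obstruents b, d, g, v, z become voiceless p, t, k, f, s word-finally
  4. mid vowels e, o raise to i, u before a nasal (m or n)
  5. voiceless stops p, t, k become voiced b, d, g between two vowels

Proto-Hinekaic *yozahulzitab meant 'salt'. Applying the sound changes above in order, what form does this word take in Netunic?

Netunic: start from *yozahulzitab.
  rule 1 (vowel merger): yozahulzitab → yozehulziteb
  rule 2 (unconditioned shift): yozehulziteb → zozehulziteb
  rule 3 (final devoicing): zozehulziteb → zozehulzitep
  rule 4: no change — zozehulzitep
  rule 5 (intervocalic voicing): zozehulzitep → zozehulzidep
  ⇒ Netunic zozehulzidep

zozehulzidep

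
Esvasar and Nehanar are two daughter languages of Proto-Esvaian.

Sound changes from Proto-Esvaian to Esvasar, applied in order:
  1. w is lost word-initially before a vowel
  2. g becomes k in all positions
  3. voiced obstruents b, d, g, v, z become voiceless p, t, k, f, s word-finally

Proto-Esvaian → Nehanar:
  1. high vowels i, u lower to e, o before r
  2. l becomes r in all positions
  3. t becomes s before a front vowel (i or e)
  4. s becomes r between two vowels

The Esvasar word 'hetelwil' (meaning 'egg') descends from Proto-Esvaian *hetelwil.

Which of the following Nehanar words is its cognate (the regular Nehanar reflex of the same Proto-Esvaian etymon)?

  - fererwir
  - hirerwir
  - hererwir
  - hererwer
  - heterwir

hererwir

Nehanar: start from *hetelwil.
  rule 1: no change — hetelwil
  rule 2 (unconditioned shift): hetelwil → heterwir
  rule 3 (palatalisation): heterwir → heserwir
  rule 4 (rhotacism): heserwir → hererwir
  ⇒ Nehanar hererwir
Only 'hererwir' matches the regular Nehanar development of *hetelwil.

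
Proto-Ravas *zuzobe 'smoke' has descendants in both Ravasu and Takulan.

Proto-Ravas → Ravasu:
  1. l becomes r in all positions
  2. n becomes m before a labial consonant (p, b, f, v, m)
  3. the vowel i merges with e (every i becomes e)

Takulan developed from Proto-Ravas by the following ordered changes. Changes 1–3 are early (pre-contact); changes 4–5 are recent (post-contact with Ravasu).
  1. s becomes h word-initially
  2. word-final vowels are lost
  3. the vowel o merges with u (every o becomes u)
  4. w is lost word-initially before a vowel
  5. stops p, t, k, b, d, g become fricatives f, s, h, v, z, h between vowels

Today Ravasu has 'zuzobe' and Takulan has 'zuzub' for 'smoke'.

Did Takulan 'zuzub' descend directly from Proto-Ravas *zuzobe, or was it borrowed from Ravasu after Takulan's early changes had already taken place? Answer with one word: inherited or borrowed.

inherited

If inherited, *zuzobe would pass through all of Takulan's changes:
Takulan: *zuzobe > zuzob > zuzub  (by apocope, vowel merger)
If borrowed from Ravasu 'zuzobe' after the early changes, it would undergo only the recent ones:
  rule 4 (glide loss): no change (zuzobe)
  rule 5 (intervocalic lenition): zuzobe → zuzove
  ⇒ as a loan: zuzove
Takulan 'zuzub' matches the inherited outcome exactly, so it is an inherited cognate, not a loan.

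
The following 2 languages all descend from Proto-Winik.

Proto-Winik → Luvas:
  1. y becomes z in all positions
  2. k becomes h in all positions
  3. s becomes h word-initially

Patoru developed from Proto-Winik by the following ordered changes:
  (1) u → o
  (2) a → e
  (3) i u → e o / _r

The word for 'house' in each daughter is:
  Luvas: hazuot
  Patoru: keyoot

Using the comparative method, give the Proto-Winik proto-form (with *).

*kayuot

Position 2: Luvas has a, Patoru has e. Luvas preserves a here (none of its changes turn any other segment into a), so the proto-segment is *a.
Position 3: Luvas has z, Patoru has y. Patoru preserves y here (none of its changes turn any other segment into y), so the proto-segment is *y.
Position 1: Luvas has h, Patoru has k. Patoru preserves k here (none of its changes turn any other segment into k), so the proto-segment is *k.
Continuing position by position gives *kayuot; check it forward:
Luvas: *kayuot > kazuot > hazuot  (by unconditioned shift, unconditioned shift)
Patoru: *kayuot
  kayuot → kayoot   [vowel merger]
  kayoot → keyoot   [vowel merger]
  keyoot (rule 3 does not apply)
  giving Patoru keyoot.
No other proto-form is consistent with every reflex, so the reconstruction is *kayuot.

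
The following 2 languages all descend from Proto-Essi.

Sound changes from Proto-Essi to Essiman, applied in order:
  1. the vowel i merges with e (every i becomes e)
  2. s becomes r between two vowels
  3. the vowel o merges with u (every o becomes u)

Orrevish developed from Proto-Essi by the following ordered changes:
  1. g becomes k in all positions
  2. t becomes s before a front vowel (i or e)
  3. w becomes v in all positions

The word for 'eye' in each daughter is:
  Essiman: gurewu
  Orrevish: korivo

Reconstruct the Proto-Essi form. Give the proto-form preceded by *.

*goriwo

Position 6: Essiman has u, Orrevish has o. Orrevish preserves o here (none of its changes turn any other segment into o), so the proto-segment is *o.
Position 5: Essiman has w, Orrevish has v. Essiman preserves w here (none of its changes turn any other segment into w), so the proto-segment is *w.
Continuing position by position gives *goriwo; check it forward:
Essiman: *goriwo
  goriwo → gorewo   [vowel merger]
  gorewo (rule 2 does not apply)
  gorewo → gurewu   [vowel merger]
  giving Essiman gurewu.
Orrevish: *goriwo > koriwo > korivo  (by unconditioned shift, unconditioned shift)
No other proto-form is consistent with every reflex, so the reconstruction is *goriwo.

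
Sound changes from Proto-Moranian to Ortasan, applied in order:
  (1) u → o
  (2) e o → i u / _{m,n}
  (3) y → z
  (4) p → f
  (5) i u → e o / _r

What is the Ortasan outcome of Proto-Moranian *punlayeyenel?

funlazezinel

Ortasan: *punlayeyenel > ponlayeyenel > punlayeyinel > punlazezinel > funlazezinel  (by vowel merger, pre-nasal raising, unconditioned shift, unconditioned shift)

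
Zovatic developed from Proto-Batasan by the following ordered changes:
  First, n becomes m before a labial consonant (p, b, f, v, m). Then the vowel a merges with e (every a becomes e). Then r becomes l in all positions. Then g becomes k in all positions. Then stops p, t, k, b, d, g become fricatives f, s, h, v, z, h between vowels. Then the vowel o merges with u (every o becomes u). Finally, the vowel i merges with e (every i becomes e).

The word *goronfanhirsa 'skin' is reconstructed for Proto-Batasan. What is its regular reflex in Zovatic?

Zovatic: start from *goronfanhirsa.
  rule 1 (nasal place assimilation): goronfanhirsa → goromfanhirsa
  rule 2 (vowel merger): goromfanhirsa → goromfenhirse
  rule 3 (unconditioned shift): goromfenhirse → golomfenhilse
  rule 4 (unconditioned shift): golomfenhilse → kolomfenhilse
  rule 5: no change — kolomfenhilse
  rule 6 (vowel merger): kolomfenhilse → kulumfenhilse
  rule 7 (vowel merger): kulumfenhilse → kulumfenhelse
  ⇒ Zovatic kulumfenhelse

kulumfenhelse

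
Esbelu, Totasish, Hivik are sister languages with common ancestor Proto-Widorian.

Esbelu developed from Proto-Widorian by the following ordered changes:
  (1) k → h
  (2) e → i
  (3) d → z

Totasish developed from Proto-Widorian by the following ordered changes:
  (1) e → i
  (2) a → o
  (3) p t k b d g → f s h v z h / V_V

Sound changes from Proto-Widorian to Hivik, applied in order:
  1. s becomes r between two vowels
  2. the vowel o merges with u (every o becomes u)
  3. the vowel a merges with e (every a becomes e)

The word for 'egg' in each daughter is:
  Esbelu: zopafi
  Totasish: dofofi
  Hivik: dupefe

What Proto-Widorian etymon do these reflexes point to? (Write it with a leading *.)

*dopafe

Position 6: Esbelu has i, Totasish has i, Hivik has e. Taking the neighbouring segments as reconstructed: Esbelu i could go back to *e or *i; Totasish i could go back to *e or *i; Hivik e could go back to *a or *e — the one source consistent with every daughter is *e.
Position 2: Esbelu has o, Totasish has o, Hivik has u. Esbelu preserves o here (none of its changes turn any other segment into o), so the proto-segment is *o.
Position 4: Esbelu has a, Totasish has o, Hivik has e. Esbelu preserves a here (none of its changes turn any other segment into a), so the proto-segment is *a.
Continuing position by position gives *dopafe; check it forward:
Esbelu: *dopafe > dopafi > zopafi  (by vowel merger, unconditioned shift)
Totasish: start from *dopafe.
  rule 1 (vowel merger): dopafe → dopafi
  rule 2 (vowel merger): dopafi → dopofi
  rule 3 (intervocalic lenition): dopofi → dofofi
  ⇒ Totasish dofofi
Hivik: *dopafe
  dopafe (rule 1 does not apply)
  dopafe → dupafe   [vowel merger]
  dupafe → dupefe   [vowel merger]
  giving Hivik dupefe.
No other proto-form is consistent with every reflex, so the reconstruction is *dopafe.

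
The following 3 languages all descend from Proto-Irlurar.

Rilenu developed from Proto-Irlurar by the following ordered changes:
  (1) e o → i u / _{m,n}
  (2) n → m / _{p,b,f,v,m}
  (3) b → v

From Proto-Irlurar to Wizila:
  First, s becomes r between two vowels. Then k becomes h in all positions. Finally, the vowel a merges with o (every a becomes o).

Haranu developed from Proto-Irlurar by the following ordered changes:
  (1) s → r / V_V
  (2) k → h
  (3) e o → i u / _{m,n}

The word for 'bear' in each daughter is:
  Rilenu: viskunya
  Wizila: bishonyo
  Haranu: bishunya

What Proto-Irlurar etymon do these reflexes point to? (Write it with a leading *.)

*biskonya

Position 5: Rilenu has u, Wizila has o, Haranu has u. Taking the neighbouring segments as reconstructed: Rilenu u could go back to *o or *u; Wizila o could go back to *a or *o; Haranu u could go back to *o or *u — the one source consistent with every daughter is *o.
Position 8: Rilenu has a, Wizila has o, Haranu has a. Rilenu preserves a here (none of its changes turn any other segment into a), so the proto-segment is *a.
Position 4: Rilenu has k, Wizila has h, Haranu has h. Rilenu preserves k here (none of its changes turn any other segment into k), so the proto-segment is *k.
Verify the candidate proto-form against each daughter:
Rilenu: *biskonya
  biskonya → biskunya   [pre-nasal raising]
  biskunya (rule 2 does not apply)
  biskunya → viskunya   [unconditioned shift]
  giving Rilenu viskunya.
Wizila: *biskonya > bishonya > bishonyo  (by unconditioned shift, vowel merger)
Haranu: *biskonya > bishonya > bishunya  (by unconditioned shift, pre-nasal raising)
Only *biskonya yields all of Rilenu viskunya, Wizila bishonyo, Haranu bishunya.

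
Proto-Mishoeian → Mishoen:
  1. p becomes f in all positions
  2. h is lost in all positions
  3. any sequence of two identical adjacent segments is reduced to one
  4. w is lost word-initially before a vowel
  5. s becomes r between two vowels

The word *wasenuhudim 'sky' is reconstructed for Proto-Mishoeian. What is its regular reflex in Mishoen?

arenudim

Mishoen: *wasenuhudim
  wasenuhudim (rule 1 does not apply)
  wasenuhudim → wasenuudim   [h-loss]
  wasenuudim → wasenudim   [degemination]
  wasenudim → asenudim   [glide loss]
  asenudim → arenudim   [rhotacism]
  giving Mishoen arenudim.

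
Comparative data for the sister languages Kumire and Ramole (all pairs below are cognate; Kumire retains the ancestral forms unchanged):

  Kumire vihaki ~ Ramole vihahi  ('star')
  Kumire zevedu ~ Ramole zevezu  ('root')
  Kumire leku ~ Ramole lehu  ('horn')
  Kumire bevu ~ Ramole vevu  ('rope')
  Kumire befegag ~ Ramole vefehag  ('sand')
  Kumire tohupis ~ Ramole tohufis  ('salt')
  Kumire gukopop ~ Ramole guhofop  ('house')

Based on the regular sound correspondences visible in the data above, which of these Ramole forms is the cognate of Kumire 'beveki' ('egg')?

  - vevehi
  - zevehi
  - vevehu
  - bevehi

vevehi

bevu ~ vevu, befegag ~ vefehag — Kumire b corresponds to Ramole v word-initially before a front vowel.
vihaki ~ vihahi — Kumire k corresponds to Ramole h between vowels (before a front vowel).
Applying these to Kumire 'beveki':
  beveki → veveki   (b→v word-initially before a front vowel)
  veveki → vevehi   (k→h between vowels (before a front vowel))
So the Ramole cognate is 'vevehi'.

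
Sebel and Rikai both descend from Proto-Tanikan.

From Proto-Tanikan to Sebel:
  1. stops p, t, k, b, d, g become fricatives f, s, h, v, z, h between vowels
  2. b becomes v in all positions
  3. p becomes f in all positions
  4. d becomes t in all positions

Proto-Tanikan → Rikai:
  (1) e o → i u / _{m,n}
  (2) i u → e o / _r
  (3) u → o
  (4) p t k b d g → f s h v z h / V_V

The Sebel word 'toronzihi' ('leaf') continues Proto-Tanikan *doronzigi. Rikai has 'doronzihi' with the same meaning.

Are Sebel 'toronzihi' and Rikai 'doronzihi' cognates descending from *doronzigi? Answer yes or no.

yes

Derive the expected Rikai reflex of *doronzigi:
Rikai: *doronzigi > dorunzigi > doronzigi > doronzihi  (by pre-nasal raising, vowel merger, intervocalic lenition)
Rikai 'doronzihi' matches the regular reflex exactly, so the pair is cognate.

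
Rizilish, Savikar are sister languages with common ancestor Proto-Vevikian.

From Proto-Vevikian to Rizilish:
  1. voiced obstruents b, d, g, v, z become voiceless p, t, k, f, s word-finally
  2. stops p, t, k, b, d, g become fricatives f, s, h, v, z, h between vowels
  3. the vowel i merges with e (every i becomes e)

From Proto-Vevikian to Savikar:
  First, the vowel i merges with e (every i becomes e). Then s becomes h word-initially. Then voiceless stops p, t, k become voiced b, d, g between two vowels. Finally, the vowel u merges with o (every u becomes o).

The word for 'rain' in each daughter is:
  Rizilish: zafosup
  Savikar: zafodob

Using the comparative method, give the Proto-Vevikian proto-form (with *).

Position 6: Rizilish has u, Savikar has o. Rizilish preserves u here (none of its changes turn any other segment into u), so the proto-segment is *u.
Position 5: Rizilish has s, Savikar has d. Taking the neighbouring segments as reconstructed: Rizilish s could go back to *t or *s; Savikar d could go back to *t or *d — the one source consistent with every daughter is *t.
Position 7: Rizilish has p, Savikar has b. Taking the neighbouring segments as reconstructed: Rizilish p could go back to *p or *b; Savikar b can only go back to *b — the one source consistent with every daughter is *b.
Verify the candidate proto-form against each daughter:
Rizilish: *zafotub > zafotup > zafosup  (by final devoicing, intervocalic lenition)
Savikar: *zafotub > zafodub > zafodob  (by intervocalic voicing, vowel merger)
No other proto-form is consistent with every reflex, so the reconstruction is *zafotub.

*zafotub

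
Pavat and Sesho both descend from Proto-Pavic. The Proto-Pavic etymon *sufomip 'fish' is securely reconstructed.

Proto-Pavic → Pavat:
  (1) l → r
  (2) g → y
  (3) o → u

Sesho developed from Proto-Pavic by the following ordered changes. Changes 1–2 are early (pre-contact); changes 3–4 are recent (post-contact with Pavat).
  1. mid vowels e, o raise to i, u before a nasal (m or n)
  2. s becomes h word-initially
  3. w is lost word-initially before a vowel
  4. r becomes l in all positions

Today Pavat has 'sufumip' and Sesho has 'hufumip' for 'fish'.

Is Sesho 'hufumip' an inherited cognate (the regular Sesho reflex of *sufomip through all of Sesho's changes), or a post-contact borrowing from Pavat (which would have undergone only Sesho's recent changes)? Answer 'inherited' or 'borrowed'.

inherited

If inherited, *sufomip would pass through all of Sesho's changes:
Sesho: *sufomip > sufumip > hufumip  (by pre-nasal raising, debuccalisation)
If borrowed from Pavat 'sufumip' after the early changes, it would undergo only the recent ones:
  rule 3 (glide loss): no change (sufumip)
  rule 4 (unconditioned shift): no change (sufumip)
  ⇒ as a loan: sufumip
Sesho 'hufumip' matches the inherited outcome exactly, so it is an inherited cognate, not a loan.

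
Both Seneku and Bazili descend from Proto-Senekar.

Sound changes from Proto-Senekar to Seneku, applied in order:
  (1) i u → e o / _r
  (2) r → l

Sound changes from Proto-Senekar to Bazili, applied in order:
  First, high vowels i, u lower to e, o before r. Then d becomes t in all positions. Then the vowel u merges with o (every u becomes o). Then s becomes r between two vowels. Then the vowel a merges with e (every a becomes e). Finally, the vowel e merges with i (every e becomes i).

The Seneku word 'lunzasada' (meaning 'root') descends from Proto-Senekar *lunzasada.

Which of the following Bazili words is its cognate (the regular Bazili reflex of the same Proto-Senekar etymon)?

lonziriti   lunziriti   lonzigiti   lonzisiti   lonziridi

lonziriti

Bazili: *lunzasada
  lunzasada (rule 1 does not apply)
  lunzasada → lunzasata   [unconditioned shift]
  lunzasata → lonzasata   [vowel merger]
  lonzasata → lonzarata   [rhotacism]
  lonzarata → lonzerete   [vowel merger]
  lonzerete → lonziriti   [vowel merger]
  giving Bazili lonziriti.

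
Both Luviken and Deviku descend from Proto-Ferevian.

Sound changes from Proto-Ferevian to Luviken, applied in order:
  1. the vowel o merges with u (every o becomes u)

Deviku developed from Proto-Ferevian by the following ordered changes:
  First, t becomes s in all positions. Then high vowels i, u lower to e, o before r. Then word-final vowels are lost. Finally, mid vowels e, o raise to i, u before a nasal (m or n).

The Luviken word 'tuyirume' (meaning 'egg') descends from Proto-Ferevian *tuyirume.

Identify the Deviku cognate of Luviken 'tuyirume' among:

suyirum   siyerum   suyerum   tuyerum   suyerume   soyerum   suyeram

suyerum

Deviku: *tuyirume > suyirume > suyerume > suyerum  (by unconditioned shift, pre-rhotic lowering, apocope)
The other candidates each miss or misapply at least one Deviku change.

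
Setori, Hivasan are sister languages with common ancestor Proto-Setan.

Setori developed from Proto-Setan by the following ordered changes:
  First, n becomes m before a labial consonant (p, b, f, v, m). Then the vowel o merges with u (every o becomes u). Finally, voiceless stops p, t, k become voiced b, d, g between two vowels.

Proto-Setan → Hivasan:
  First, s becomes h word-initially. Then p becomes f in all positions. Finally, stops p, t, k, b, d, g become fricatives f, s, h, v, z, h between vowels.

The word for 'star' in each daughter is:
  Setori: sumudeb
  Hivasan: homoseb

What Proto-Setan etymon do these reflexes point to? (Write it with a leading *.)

*somoteb

Position 4: Setori has u, Hivasan has o. Hivasan preserves o here (none of its changes turn any other segment into o), so the proto-segment is *o.
Position 2: Setori has u, Hivasan has o. Hivasan preserves o here (none of its changes turn any other segment into o), so the proto-segment is *o.
Verify the candidate proto-form against each daughter:
Setori: start from *somoteb.
  rule 1: no change — somoteb
  rule 2 (vowel merger): somoteb → sumuteb
  rule 3 (intervocalic voicing): sumuteb → sumudeb
  ⇒ Setori sumudeb
Hivasan: start from *somoteb.
  rule 1 (debuccalisation): somoteb → homoteb
  rule 2: no change — homoteb
  rule 3 (intervocalic lenition): homoteb → homoseb
  ⇒ Hivasan homoseb
*somoteb is the unique common source.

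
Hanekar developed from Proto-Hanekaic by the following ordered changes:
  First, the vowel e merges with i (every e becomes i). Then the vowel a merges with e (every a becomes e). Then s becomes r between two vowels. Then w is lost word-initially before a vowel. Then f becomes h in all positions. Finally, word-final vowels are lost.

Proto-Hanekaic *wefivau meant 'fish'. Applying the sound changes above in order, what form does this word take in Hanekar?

ihive

Hanekar: start from *wefivau.
  rule 1 (vowel merger): wefivau → wifivau
  rule 2 (vowel merger): wifivau → wifiveu
  rule 3: no change — wifiveu
  rule 4 (glide loss): wifiveu → ifiveu
  rule 5 (unconditioned shift): ifiveu → ihiveu
  rule 6 (apocope): ihiveu → ihive
  ⇒ Hanekar ihive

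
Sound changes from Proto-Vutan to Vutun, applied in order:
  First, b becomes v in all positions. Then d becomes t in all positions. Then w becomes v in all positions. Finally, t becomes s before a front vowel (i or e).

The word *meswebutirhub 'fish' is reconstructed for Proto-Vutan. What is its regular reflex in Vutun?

Vutun: *meswebutirhub
  meswebutirhub → meswevutirhuv   [unconditioned shift]
  meswevutirhuv (rule 2 does not apply)
  meswevutirhuv → mesvevutirhuv   [unconditioned shift]
  mesvevutirhuv → mesvevusirhuv   [palatalisation]
  giving Vutun mesvevusirhuv.

mesvevusirhuv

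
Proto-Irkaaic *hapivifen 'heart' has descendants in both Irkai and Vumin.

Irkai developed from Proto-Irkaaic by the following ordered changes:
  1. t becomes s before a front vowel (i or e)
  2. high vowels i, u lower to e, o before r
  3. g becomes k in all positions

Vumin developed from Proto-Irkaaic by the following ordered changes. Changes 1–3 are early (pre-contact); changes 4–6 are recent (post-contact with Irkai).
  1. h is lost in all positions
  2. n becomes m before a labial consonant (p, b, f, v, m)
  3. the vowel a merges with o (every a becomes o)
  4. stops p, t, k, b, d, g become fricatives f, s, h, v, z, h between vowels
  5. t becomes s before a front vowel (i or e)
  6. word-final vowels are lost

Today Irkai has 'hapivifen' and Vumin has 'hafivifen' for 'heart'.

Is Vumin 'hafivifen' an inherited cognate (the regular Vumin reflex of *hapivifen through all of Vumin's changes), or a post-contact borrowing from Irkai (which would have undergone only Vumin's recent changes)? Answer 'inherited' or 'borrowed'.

borrowed

If inherited, *hapivifen would pass through all of Vumin's changes:
Vumin: start from *hapivifen.
  rule 1 (h-loss): hapivifen → apivifen
  rule 2: no change — apivifen
  rule 3 (vowel merger): apivifen → opivifen
  rule 4 (intervocalic lenition): opivifen → ofivifen
  rule 5: no change — ofivifen
  rule 6: no change — ofivifen
  ⇒ Vumin ofivifen
If borrowed from Irkai 'hapivifen' after the early changes, it would undergo only the recent ones:
  rule 4 (intervocalic lenition): hapivifen → hafivifen
  rule 5 (palatalisation): no change (hafivifen)
  rule 6 (apocope): no change (hafivifen)
  ⇒ as a loan: hafivifen
Vumin 'hafivifen' matches the loan outcome 'hafivifen', not the inherited 'ofivifen' — it skipped the early Vumin changes, so it was borrowed from Irkai.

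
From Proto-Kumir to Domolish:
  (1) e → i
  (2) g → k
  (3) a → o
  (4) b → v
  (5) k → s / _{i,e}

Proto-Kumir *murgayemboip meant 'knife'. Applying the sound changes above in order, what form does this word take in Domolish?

Domolish: *murgayemboip > murgayimboip > murkayimboip > murkoyimboip > murkoyimvoip  (by vowel merger, unconditioned shift, vowel merger, unconditioned shift)

murkoyimvoip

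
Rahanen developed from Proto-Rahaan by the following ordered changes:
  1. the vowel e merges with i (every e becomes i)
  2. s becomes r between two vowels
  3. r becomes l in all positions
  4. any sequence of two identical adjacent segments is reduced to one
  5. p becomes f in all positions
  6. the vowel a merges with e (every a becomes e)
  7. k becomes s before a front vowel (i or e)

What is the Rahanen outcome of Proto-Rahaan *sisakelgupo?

silesilgufo

Rahanen: *sisakelgupo > sisakilgupo > sirakilgupo > silakilgupo > silakilgufo > silekilgufo > silesilgufo  (by vowel merger, rhotacism, unconditioned shift, unconditioned shift, vowel merger, palatalisation)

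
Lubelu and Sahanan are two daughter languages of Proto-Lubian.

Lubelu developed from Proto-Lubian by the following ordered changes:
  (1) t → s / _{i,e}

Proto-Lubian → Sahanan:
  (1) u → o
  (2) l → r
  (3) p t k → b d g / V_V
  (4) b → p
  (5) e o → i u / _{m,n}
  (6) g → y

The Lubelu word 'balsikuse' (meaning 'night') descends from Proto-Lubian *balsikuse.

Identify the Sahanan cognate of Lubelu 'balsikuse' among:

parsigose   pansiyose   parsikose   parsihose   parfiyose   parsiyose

parsiyose

Sahanan: start from *balsikuse.
  rule 1 (vowel merger): balsikuse → balsikose
  rule 2 (unconditioned shift): balsikose → barsikose
  rule 3 (intervocalic voicing): barsikose → barsigose
  rule 4 (unconditioned shift): barsigose → parsigose
  rule 5: no change — parsigose
  rule 6 (unconditioned shift): parsigose → parsiyose
  ⇒ Sahanan parsiyose
Only 'parsiyose' matches the regular Sahanan development of *balsikuse.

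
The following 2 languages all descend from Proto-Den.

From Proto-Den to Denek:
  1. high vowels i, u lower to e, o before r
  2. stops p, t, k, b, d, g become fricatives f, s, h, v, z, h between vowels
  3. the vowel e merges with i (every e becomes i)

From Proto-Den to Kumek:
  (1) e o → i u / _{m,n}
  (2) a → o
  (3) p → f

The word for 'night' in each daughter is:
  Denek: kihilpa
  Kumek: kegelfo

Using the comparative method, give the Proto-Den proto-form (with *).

*kegelpa

Position 2: Denek has i, Kumek has e. Kumek preserves e here (none of its changes turn any other segment into e), so the proto-segment is *e.
Position 7: Denek has a, Kumek has o. Denek preserves a here (none of its changes turn any other segment into a), so the proto-segment is *a.
This points to *kegelpa. Verify forward in each daughter:
Denek: *kegelpa
  kegelpa (rule 1 does not apply)
  kegelpa → kehelpa   [intervocalic lenition]
  kehelpa → kihilpa   [vowel merger]
  giving Denek kihilpa.
Kumek: *kegelpa > kegelpo > kegelfo  (by vowel merger, unconditioned shift)
*kegelpa is the unique common source.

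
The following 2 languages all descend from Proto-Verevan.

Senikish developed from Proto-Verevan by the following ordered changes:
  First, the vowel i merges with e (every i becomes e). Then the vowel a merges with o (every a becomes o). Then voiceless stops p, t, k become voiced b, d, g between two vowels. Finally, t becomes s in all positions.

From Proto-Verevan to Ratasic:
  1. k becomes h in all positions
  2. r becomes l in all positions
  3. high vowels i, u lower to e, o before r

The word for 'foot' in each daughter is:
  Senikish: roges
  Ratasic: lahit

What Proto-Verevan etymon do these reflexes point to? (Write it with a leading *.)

Position 3: Senikish has g, Ratasic has h. Taking the neighbouring segments as reconstructed: Senikish g could go back to *k or *g; Ratasic h could go back to *k or *h — the one source consistent with every daughter is *k.
Position 4: Senikish has e, Ratasic has i. Ratasic preserves i here (none of its changes turn any other segment into i), so the proto-segment is *i.
Position 1: Senikish has r, Ratasic has l. Senikish preserves r here (none of its changes turn any other segment into r), so the proto-segment is *r.
This points to *rakit. Verify forward in each daughter:
Senikish: start from *rakit.
  rule 1 (vowel merger): rakit → raket
  rule 2 (vowel merger): raket → roket
  rule 3 (intervocalic voicing): roket → roget
  rule 4 (unconditioned shift): roget → roges
  ⇒ Senikish roges
Ratasic: start from *rakit.
  rule 1 (unconditioned shift): rakit → rahit
  rule 2 (unconditioned shift): rahit → lahit
  rule 3: no change — lahit
  ⇒ Ratasic lahit
Only *rakit yields all of Senikish roges, Ratasic lahit.

*rakit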